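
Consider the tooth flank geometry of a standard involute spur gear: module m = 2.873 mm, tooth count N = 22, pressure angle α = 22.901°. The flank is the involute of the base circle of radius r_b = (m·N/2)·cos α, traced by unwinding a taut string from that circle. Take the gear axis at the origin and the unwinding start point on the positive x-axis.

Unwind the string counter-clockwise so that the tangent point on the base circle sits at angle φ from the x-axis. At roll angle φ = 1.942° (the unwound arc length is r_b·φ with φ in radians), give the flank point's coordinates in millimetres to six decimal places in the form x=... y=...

pitch radius r_p = m·N/2 = 2.873·22/2 = 31.603000
base radius r_b = r_p·cos α = 31.603000·cos 22.901° = 29.112008
roll angle φ = 1.942° = 0.03389429 rad
x = r_b·(cos φ + φ·sin φ) = 29.112008·(0.99942564 + 0.03389429·0.03388780) = 29.128725
y = r_b·(sin φ − φ·cos φ) = 29.112008·(0.03388780 − 0.03389429·0.99942564) = 0.000378

x=29.128725 y=0.000378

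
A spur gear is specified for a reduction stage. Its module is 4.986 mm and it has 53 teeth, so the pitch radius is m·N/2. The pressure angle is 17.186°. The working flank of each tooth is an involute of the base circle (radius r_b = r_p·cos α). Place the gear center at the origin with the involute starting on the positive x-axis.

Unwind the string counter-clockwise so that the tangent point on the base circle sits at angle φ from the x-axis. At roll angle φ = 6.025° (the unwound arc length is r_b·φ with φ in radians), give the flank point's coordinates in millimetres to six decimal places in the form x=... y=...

pitch radius r_p = m·N/2 = 4.986·53/2 = 132.129000
base radius r_b = r_p·cos α = 132.129000·cos 17.186° = 126.229518
roll angle φ = 6.025° = 0.10515609 rad
x = r_b·(cos φ + φ·sin φ) = 126.229518·(0.99447619 + 0.10515609·0.10496240) = 126.925500
y = r_b·(sin φ − φ·cos φ) = 126.229518·(0.10496240 − 0.10515609·0.99447619) = 0.048872

x=126.925500 y=0.048872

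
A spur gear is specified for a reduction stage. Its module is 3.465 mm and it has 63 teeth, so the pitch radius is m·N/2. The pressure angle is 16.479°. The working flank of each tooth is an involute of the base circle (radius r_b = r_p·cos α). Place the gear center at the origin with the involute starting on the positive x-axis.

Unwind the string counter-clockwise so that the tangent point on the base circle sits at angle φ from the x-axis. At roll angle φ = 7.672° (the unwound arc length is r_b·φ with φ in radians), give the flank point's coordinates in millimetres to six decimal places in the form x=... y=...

pitch radius r_p = m·N/2 = 3.465·63/2 = 109.147500
base radius r_b = r_p·cos α = 109.147500·cos 16.479° = 104.664132
roll angle φ = 7.672° = 0.13390166 rad
x = r_b·(cos φ + φ·sin φ) = 104.664132·(0.99104856 + 0.13390166·0.13350188) = 105.598226
y = r_b·(sin φ − φ·cos φ) = 104.664132·(0.13350188 − 0.13390166·0.99104856) = 0.083610

x=105.598226 y=0.083610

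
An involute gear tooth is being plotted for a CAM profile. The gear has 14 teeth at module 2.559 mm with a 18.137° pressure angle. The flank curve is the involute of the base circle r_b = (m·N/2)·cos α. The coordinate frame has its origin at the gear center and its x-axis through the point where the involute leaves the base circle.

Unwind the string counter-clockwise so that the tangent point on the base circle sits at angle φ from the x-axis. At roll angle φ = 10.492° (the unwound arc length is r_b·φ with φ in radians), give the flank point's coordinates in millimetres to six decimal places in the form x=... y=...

x=17.306018 y=0.034727

pitch radius r_p = m·N/2 = 2.559·14/2 = 17.913000
base radius r_b = r_p·cos α = 17.913000·cos 18.137° = 17.022991
roll angle φ = 10.492° = 0.18311995 rad
x = r_b·(cos φ + φ·sin φ) = 17.022991·(0.98328034 + 0.18311995·0.18209824) = 17.306018
y = r_b·(sin φ − φ·cos φ) = 17.022991·(0.18209824 − 0.18311995·0.98328034) = 0.034727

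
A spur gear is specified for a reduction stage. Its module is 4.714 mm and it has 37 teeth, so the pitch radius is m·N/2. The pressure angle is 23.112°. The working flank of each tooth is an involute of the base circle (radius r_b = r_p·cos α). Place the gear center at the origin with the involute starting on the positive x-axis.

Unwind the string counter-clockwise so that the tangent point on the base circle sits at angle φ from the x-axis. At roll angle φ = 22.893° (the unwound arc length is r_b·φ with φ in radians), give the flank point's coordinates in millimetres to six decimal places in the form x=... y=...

x=86.358862 y=1.678401

pitch radius r_p = m·N/2 = 4.714·37/2 = 87.209000
base radius r_b = r_p·cos α = 87.209000·cos 23.112° = 80.209545
roll angle φ = 22.893° = 0.39955823 rad
x = r_b·(cos φ + φ·sin φ) = 80.209545·(0.92123294 + 0.39955823·0.38901140) = 86.358862
y = r_b·(sin φ − φ·cos φ) = 80.209545·(0.38901140 − 0.39955823·0.92123294) = 1.678401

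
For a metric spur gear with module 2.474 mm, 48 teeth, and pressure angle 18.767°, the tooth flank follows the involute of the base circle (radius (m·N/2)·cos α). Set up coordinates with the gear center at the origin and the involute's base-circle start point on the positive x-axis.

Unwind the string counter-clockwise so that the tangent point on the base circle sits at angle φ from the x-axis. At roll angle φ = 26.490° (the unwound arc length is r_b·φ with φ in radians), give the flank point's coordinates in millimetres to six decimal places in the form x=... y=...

pitch radius r_p = m·N/2 = 2.474·48/2 = 59.376000
base radius r_b = r_p·cos α = 59.376000·cos 18.767° = 56.219258
roll angle φ = 26.490° = 0.46233772 rad
x = r_b·(cos φ + φ·sin φ) = 56.219258·(0.89501222 + 0.46233772·0.44604161) = 61.910563
y = r_b·(sin φ − φ·cos φ) = 56.219258·(0.44604161 − 0.46233772·0.89501222) = 1.812717

x=61.910563 y=1.812717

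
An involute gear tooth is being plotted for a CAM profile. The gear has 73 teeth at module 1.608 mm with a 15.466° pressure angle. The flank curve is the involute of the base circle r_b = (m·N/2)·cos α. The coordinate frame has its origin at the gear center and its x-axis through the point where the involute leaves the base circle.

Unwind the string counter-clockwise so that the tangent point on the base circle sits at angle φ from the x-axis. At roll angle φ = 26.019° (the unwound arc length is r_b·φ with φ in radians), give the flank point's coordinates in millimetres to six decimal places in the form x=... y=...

pitch radius r_p = m·N/2 = 1.608·73/2 = 58.692000
base radius r_b = r_p·cos α = 58.692000·cos 15.466° = 56.566696
roll angle φ = 26.019° = 0.45411722 rad
x = r_b·(cos φ + φ·sin φ) = 56.566696·(0.89864863 + 0.45411722·0.43866917) = 62.102078
y = r_b·(sin φ − φ·cos φ) = 56.566696·(0.43866917 − 0.45411722·0.89864863) = 1.729660

x=62.102078 y=1.729660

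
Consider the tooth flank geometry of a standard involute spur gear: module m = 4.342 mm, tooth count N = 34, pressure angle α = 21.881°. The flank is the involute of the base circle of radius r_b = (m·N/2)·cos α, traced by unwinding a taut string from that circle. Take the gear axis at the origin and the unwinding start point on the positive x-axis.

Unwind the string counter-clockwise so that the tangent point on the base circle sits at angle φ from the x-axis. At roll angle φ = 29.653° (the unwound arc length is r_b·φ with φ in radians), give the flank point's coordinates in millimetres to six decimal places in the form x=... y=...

pitch radius r_p = m·N/2 = 4.342·34/2 = 73.814000
base radius r_b = r_p·cos α = 73.814000·cos 21.881° = 68.496431
roll angle φ = 29.653° = 0.51754248 rad
x = r_b·(cos φ + φ·sin φ) = 68.496431·(0.86903765 + 0.51754248·0.49474596) = 77.064629
y = r_b·(sin φ − φ·cos φ) = 68.496431·(0.49474596 − 0.51754248·0.86903765) = 3.081110

x=77.064629 y=3.081110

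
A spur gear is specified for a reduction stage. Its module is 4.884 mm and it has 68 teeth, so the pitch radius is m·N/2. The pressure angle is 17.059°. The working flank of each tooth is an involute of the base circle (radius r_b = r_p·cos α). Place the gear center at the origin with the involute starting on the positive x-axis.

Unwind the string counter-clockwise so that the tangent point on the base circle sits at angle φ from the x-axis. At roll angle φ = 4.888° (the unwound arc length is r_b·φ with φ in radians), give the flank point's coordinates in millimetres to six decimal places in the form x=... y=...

pitch radius r_p = m·N/2 = 4.884·68/2 = 166.056000
base radius r_b = r_p·cos α = 166.056000·cos 17.059° = 158.750064
roll angle φ = 4.888° = 0.08531169 rad
x = r_b·(cos φ + φ·sin φ) = 158.750064·(0.99636316 + 0.08531169·0.08520825) = 159.326712
y = r_b·(sin φ − φ·cos φ) = 158.750064·(0.08520825 − 0.08531169·0.99636316) = 0.032832

x=159.326712 y=0.032832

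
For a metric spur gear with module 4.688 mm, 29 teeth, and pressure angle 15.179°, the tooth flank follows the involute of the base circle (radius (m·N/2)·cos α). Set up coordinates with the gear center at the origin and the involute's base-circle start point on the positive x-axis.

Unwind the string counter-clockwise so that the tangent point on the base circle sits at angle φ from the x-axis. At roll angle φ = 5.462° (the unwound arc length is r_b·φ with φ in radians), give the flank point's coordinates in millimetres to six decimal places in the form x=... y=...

pitch radius r_p = m·N/2 = 4.688·29/2 = 67.976000
base radius r_b = r_p·cos α = 67.976000·cos 15.179° = 65.604489
roll angle φ = 5.462° = 0.09532988 rad
x = r_b·(cos φ + φ·sin φ) = 65.604489·(0.99545955 + 0.09532988·0.09518556) = 65.901912
y = r_b·(sin φ − φ·cos φ) = 65.604489·(0.09518556 − 0.09532988·0.99545955) = 0.018928

x=65.901912 y=0.018928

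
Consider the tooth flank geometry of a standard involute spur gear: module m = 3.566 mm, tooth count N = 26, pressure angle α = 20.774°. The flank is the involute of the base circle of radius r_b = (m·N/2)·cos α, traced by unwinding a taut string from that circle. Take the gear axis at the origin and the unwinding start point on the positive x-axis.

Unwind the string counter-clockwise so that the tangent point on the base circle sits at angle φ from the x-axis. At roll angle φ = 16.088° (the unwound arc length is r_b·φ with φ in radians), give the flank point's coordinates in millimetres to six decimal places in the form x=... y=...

pitch radius r_p = m·N/2 = 3.566·26/2 = 46.358000
base radius r_b = r_p·cos α = 46.358000·cos 20.774° = 43.344114
roll angle φ = 16.088° = 0.28078857 rad
x = r_b·(cos φ + φ·sin φ) = 43.344114·(0.96083721 + 0.28078857·0.27711342) = 45.019256
y = r_b·(sin φ − φ·cos φ) = 43.344114·(0.27711342 − 0.28078857·0.96083721) = 0.317336

x=45.019256 y=0.317336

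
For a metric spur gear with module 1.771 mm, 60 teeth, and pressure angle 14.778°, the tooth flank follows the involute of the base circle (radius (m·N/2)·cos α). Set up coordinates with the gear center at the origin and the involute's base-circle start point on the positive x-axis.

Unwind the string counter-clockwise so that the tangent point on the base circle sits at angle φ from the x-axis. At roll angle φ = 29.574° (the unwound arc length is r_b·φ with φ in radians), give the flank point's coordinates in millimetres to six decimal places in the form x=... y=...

x=57.766881 y=2.292751

pitch radius r_p = m·N/2 = 1.771·60/2 = 53.130000
base radius r_b = r_p·cos α = 53.130000·cos 14.778° = 51.372534
roll angle φ = 29.574° = 0.51616367 rad
x = r_b·(cos φ + φ·sin φ) = 51.372534·(0.86971898 + 0.51616367·0.49354725) = 57.766881
y = r_b·(sin φ − φ·cos φ) = 51.372534·(0.49354725 − 0.51616367·0.86971898) = 2.292751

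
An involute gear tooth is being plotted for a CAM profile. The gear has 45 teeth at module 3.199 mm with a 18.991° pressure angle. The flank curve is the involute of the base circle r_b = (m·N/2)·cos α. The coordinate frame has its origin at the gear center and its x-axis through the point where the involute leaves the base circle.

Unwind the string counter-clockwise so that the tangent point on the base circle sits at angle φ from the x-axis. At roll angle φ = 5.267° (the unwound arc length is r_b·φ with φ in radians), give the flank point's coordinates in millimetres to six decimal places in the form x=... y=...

x=68.346705 y=0.017609

pitch radius r_p = m·N/2 = 3.199·45/2 = 71.977500
base radius r_b = r_p·cos α = 71.977500·cos 18.991° = 68.059743
roll angle φ = 5.267° = 0.09192649 rad
x = r_b·(cos φ + φ·sin φ) = 68.059743·(0.99577773 + 0.09192649·0.09179708) = 68.346705
y = r_b·(sin φ − φ·cos φ) = 68.059743·(0.09179708 − 0.09192649·0.99577773) = 0.017609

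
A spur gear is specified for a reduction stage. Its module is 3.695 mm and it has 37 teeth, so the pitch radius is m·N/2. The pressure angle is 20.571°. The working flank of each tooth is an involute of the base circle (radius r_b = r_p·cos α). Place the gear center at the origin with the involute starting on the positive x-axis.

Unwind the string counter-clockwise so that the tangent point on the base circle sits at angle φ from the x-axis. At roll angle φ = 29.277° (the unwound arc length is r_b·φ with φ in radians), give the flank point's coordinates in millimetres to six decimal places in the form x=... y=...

x=71.816406 y=2.772558

pitch radius r_p = m·N/2 = 3.695·37/2 = 68.357500
base radius r_b = r_p·cos α = 68.357500·cos 20.571° = 63.998855
roll angle φ = 29.277° = 0.51098005 rad
x = r_b·(cos φ + φ·sin φ) = 63.998855·(0.87226565 + 0.51098005·0.48903234) = 71.816406
y = r_b·(sin φ − φ·cos φ) = 63.998855·(0.48903234 − 0.51098005·0.87226565) = 2.772558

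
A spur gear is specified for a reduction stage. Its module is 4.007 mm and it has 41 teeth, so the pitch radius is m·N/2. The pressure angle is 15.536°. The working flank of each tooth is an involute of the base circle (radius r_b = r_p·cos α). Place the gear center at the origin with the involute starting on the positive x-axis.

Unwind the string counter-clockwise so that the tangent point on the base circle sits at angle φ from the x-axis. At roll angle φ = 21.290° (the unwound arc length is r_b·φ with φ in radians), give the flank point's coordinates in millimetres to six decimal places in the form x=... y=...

pitch radius r_p = m·N/2 = 4.007·41/2 = 82.143500
base radius r_b = r_p·cos α = 82.143500·cos 15.536° = 79.142170
roll angle φ = 21.290° = 0.37158060 rad
x = r_b·(cos φ + φ·sin φ) = 79.142170·(0.93175461 + 0.37158060·0.36308861) = 84.418681
y = r_b·(sin φ − φ·cos φ) = 79.142170·(0.36308861 − 0.37158060·0.93175461) = 1.334866

x=84.418681 y=1.334866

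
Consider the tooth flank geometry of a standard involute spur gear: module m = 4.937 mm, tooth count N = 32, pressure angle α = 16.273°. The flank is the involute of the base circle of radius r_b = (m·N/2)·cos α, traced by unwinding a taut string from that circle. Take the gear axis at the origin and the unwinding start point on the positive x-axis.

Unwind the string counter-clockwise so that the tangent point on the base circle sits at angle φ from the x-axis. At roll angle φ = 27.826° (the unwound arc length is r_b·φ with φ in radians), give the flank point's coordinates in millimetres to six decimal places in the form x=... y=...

x=84.249323 y=2.827556

pitch radius r_p = m·N/2 = 4.937·32/2 = 78.992000
base radius r_b = r_p·cos α = 78.992000·cos 16.273° = 75.827379
roll angle φ = 27.826° = 0.48565532 rad
x = r_b·(cos φ + φ·sin φ) = 75.827379·(0.88436924 + 0.48565532·0.46678800) = 84.249323
y = r_b·(sin φ − φ·cos φ) = 75.827379·(0.46678800 − 0.48565532·0.88436924) = 2.827556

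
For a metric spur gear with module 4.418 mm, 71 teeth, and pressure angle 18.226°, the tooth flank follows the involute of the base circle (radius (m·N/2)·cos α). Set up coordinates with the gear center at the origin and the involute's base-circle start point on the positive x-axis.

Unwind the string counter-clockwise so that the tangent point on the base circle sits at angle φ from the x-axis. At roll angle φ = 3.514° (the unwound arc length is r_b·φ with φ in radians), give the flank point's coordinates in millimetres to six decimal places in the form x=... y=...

pitch radius r_p = m·N/2 = 4.418·71/2 = 156.839000
base radius r_b = r_p·cos α = 156.839000·cos 18.226° = 148.970422
roll angle φ = 3.514° = 0.06133087 rad
x = r_b·(cos φ + φ·sin φ) = 148.970422·(0.99811985 + 0.06133087·0.06129243) = 149.250333
y = r_b·(sin φ − φ·cos φ) = 148.970422·(0.06129243 − 0.06133087·0.99811985) = 0.011451

x=149.250333 y=0.011451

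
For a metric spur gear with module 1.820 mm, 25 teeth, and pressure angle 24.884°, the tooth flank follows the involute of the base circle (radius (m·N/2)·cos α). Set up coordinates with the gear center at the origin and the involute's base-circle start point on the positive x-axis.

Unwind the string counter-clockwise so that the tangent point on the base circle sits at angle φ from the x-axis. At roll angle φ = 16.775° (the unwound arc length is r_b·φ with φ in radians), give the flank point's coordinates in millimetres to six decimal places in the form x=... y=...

x=21.503597 y=0.171174

pitch radius r_p = m·N/2 = 1.820·25/2 = 22.750000
base radius r_b = r_p·cos α = 22.750000·cos 24.884° = 20.637925
roll angle φ = 16.775° = 0.29277898 rad
x = r_b·(cos φ + φ·sin φ) = 20.637925·(0.95744552 + 0.29277898·0.28861406) = 21.503597
y = r_b·(sin φ − φ·cos φ) = 20.637925·(0.28861406 − 0.29277898·0.95744552) = 0.171174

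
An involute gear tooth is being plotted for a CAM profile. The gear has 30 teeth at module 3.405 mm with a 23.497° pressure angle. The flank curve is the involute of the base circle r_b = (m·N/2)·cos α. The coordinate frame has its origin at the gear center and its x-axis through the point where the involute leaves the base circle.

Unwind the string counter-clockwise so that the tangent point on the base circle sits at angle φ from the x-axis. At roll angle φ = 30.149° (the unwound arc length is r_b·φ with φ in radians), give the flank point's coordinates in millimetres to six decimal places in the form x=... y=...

x=52.882541 y=2.212446

pitch radius r_p = m·N/2 = 3.405·30/2 = 51.075000
base radius r_b = r_p·cos α = 51.075000·cos 23.497° = 46.839910
roll angle φ = 30.149° = 0.52619932 rad
x = r_b·(cos φ + φ·sin φ) = 46.839910·(0.86472221 + 0.52619932·0.50225044) = 52.882541
y = r_b·(sin φ − φ·cos φ) = 46.839910·(0.50225044 − 0.52619932·0.86472221) = 2.212446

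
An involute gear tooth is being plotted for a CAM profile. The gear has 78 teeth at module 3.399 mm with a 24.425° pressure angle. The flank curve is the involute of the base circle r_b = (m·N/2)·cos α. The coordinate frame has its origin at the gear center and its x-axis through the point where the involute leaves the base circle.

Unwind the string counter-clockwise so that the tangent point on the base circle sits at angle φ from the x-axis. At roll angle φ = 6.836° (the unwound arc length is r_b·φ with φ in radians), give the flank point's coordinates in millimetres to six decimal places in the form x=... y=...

pitch radius r_p = m·N/2 = 3.399·78/2 = 132.561000
base radius r_b = r_p·cos α = 132.561000·cos 24.425° = 120.697231
roll angle φ = 6.836° = 0.11931071 rad
x = r_b·(cos φ + φ·sin φ) = 120.697231·(0.99289092 + 0.11931071·0.11902784) = 121.553242
y = r_b·(sin φ − φ·cos φ) = 120.697231·(0.11902784 − 0.11931071·0.99289092) = 0.068233

x=121.553242 y=0.068233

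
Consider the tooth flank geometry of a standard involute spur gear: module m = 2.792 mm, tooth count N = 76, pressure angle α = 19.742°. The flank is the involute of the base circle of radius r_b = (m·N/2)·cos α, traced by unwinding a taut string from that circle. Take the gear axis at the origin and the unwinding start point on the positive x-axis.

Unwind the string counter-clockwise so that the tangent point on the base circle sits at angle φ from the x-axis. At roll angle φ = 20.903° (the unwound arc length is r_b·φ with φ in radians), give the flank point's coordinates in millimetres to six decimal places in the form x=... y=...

x=106.286107 y=1.594913

pitch radius r_p = m·N/2 = 2.792·76/2 = 106.096000
base radius r_b = r_p·cos α = 106.096000·cos 19.742° = 99.860015
roll angle φ = 20.903° = 0.36482617 rad
x = r_b·(cos φ + φ·sin φ) = 99.860015·(0.93418579 + 0.36482617·0.35678691) = 106.286107
y = r_b·(sin φ − φ·cos φ) = 99.860015·(0.35678691 − 0.36482617·0.93418579) = 1.594913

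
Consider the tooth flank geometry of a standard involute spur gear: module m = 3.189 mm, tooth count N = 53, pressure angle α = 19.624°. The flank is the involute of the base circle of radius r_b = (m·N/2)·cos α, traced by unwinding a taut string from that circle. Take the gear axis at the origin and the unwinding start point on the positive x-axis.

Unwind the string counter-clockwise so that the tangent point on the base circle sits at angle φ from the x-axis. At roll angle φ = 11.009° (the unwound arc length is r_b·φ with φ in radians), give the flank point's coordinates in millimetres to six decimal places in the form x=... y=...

x=81.055824 y=0.187527

pitch radius r_p = m·N/2 = 3.189·53/2 = 84.508500
base radius r_b = r_p·cos α = 84.508500·cos 19.624° = 79.599981
roll angle φ = 11.009° = 0.19214330 rad
x = r_b·(cos φ + φ·sin φ) = 79.599981·(0.98159720 + 0.19214330·0.19096319) = 81.055824
y = r_b·(sin φ − φ·cos φ) = 79.599981·(0.19096319 − 0.19214330·0.98159720) = 0.187527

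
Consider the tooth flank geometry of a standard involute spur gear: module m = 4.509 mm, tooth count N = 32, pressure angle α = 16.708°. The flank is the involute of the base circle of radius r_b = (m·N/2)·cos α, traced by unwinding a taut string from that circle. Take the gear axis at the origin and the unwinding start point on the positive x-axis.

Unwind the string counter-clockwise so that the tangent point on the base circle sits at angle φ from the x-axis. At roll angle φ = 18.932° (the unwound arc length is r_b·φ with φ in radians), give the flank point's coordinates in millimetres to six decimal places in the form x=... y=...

x=72.768026 y=0.821899

pitch radius r_p = m·N/2 = 4.509·32/2 = 72.144000
base radius r_b = r_p·cos α = 72.144000·cos 16.708° = 69.098251
roll angle φ = 18.932° = 0.33042573 rad
x = r_b·(cos φ + φ·sin φ) = 69.098251·(0.94590430 + 0.33042573·0.32444576) = 72.768026
y = r_b·(sin φ − φ·cos φ) = 69.098251·(0.32444576 − 0.33042573·0.94590430) = 0.821899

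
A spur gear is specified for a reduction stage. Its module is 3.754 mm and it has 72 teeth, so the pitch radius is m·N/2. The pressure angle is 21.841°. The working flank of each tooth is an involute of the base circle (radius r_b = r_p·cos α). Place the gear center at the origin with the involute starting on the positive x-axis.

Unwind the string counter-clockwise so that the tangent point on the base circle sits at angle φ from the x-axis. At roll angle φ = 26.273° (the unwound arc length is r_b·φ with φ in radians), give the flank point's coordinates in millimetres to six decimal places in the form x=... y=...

pitch radius r_p = m·N/2 = 3.754·72/2 = 135.144000
base radius r_b = r_p·cos α = 135.144000·cos 21.841° = 125.443343
roll angle φ = 26.273° = 0.45855035 rad
x = r_b·(cos φ + φ·sin φ) = 125.443343·(0.89669512 + 0.45855035·0.44264868) = 137.946511
y = r_b·(sin φ − φ·cos φ) = 125.443343·(0.44264868 − 0.45855035·0.89669512) = 3.947553

x=137.946511 y=3.947553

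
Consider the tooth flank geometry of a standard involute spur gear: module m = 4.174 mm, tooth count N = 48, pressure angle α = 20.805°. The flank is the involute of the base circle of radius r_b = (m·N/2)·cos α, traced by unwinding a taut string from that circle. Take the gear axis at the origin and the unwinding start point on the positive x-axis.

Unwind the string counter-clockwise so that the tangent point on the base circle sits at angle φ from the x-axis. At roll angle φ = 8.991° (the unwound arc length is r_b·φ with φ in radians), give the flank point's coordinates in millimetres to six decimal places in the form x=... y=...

x=94.789881 y=0.120322

pitch radius r_p = m·N/2 = 4.174·48/2 = 100.176000
base radius r_b = r_p·cos α = 100.176000·cos 20.805° = 93.643992
roll angle φ = 8.991° = 0.15692255 rad
x = r_b·(cos φ + φ·sin φ) = 93.643992·(0.98771290 + 0.15692255·0.15627932) = 94.789881
y = r_b·(sin φ − φ·cos φ) = 93.643992·(0.15627932 − 0.15692255·0.98771290) = 0.120322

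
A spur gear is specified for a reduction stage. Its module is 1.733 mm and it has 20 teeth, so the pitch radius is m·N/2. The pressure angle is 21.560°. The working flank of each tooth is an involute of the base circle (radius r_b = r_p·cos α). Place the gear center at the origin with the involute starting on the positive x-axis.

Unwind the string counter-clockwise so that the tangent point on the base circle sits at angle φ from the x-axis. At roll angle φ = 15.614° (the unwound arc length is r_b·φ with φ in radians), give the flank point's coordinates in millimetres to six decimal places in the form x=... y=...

x=16.704891 y=0.107925

pitch radius r_p = m·N/2 = 1.733·20/2 = 17.330000
base radius r_b = r_p·cos α = 17.330000·cos 21.560° = 16.117476
roll angle φ = 15.614° = 0.27251571 rad
x = r_b·(cos φ + φ·sin φ) = 16.117476·(0.96309683 + 0.27251571·0.26915516) = 16.704891
y = r_b·(sin φ − φ·cos φ) = 16.117476·(0.26915516 − 0.27251571·0.96309683) = 0.107925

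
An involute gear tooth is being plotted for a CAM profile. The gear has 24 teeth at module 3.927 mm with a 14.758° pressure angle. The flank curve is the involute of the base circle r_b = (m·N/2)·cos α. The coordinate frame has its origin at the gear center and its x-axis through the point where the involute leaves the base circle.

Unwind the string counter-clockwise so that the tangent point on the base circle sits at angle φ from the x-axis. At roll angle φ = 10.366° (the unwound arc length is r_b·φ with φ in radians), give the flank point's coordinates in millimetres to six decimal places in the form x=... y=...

x=46.309102 y=0.089659

pitch radius r_p = m·N/2 = 3.927·24/2 = 47.124000
base radius r_b = r_p·cos α = 47.124000·cos 14.758° = 45.569397
roll angle φ = 10.366° = 0.18092083 rad
x = r_b·(cos φ + φ·sin φ) = 45.569397·(0.98367842 + 0.18092083·0.17993545) = 46.309102
y = r_b·(sin φ − φ·cos φ) = 45.569397·(0.17993545 − 0.18092083·0.98367842) = 0.089659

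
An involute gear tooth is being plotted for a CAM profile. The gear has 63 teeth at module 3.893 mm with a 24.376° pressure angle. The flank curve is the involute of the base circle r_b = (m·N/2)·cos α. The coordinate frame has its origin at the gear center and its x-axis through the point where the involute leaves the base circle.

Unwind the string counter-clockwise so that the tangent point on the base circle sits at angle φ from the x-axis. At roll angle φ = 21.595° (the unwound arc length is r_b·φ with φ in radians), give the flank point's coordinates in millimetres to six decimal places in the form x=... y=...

x=119.352056 y=1.965321

pitch radius r_p = m·N/2 = 3.893·63/2 = 122.629500
base radius r_b = r_p·cos α = 122.629500·cos 24.376° = 111.697892
roll angle φ = 21.595° = 0.37690385 rad
x = r_b·(cos φ + φ·sin φ) = 111.697892·(0.92980861 + 0.37690385·0.36804341) = 119.352056
y = r_b·(sin φ − φ·cos φ) = 111.697892·(0.36804341 − 0.37690385·0.92980861) = 1.965321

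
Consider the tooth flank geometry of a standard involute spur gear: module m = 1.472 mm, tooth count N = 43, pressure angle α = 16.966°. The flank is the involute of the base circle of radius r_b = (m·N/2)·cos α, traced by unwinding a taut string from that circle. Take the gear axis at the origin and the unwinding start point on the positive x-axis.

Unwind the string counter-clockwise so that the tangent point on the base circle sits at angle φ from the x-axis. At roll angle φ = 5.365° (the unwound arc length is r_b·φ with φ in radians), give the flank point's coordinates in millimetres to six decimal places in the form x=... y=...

pitch radius r_p = m·N/2 = 1.472·43/2 = 31.648000
base radius r_b = r_p·cos α = 31.648000·cos 16.966° = 30.270618
roll angle φ = 5.365° = 0.09363691 rad
x = r_b·(cos φ + φ·sin φ) = 30.270618·(0.99561927 + 0.09363691·0.09350014) = 30.403032
y = r_b·(sin φ − φ·cos φ) = 30.270618·(0.09350014 − 0.09363691·0.99561927) = 0.008277

x=30.403032 y=0.008277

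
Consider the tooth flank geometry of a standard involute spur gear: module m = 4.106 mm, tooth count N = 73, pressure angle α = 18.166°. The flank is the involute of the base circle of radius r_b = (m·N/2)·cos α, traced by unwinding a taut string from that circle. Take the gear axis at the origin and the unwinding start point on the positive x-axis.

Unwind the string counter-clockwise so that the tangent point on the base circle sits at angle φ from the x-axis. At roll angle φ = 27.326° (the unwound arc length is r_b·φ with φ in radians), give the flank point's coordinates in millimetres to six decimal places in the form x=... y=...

x=157.684865 y=5.033099

pitch radius r_p = m·N/2 = 4.106·73/2 = 149.869000
base radius r_b = r_p·cos α = 149.869000·cos 18.166° = 142.399114
roll angle φ = 27.326° = 0.47692867 rad
x = r_b·(cos φ + φ·sin φ) = 142.399114·(0.88840901 + 0.47692867·0.45905275) = 157.684865
y = r_b·(sin φ − φ·cos φ) = 142.399114·(0.45905275 − 0.47692867·0.88840901) = 5.033099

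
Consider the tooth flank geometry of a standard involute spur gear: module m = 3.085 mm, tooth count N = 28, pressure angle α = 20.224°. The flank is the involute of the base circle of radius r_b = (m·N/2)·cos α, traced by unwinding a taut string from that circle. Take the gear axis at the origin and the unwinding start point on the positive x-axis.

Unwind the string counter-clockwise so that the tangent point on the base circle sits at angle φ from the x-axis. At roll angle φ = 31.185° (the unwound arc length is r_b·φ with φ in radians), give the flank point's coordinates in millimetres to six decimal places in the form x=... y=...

x=46.092879 y=2.114340

pitch radius r_p = m·N/2 = 3.085·28/2 = 43.190000
base radius r_b = r_p·cos α = 43.190000·cos 20.224° = 40.527263
roll angle φ = 31.185° = 0.54428093 rad
x = r_b·(cos φ + φ·sin φ) = 40.527263·(0.85549985 + 0.54428093·0.51780306) = 46.092879
y = r_b·(sin φ − φ·cos φ) = 40.527263·(0.51780306 − 0.54428093·0.85549985) = 2.114340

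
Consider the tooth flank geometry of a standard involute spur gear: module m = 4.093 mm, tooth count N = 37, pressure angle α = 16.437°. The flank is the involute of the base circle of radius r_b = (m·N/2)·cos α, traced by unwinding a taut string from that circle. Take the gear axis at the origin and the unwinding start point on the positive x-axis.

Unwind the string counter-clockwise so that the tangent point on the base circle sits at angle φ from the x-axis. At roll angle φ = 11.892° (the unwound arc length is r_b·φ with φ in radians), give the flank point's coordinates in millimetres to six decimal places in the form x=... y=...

x=74.173428 y=0.215524

pitch radius r_p = m·N/2 = 4.093·37/2 = 75.720500
base radius r_b = r_p·cos α = 75.720500·cos 16.437° = 72.625913
roll angle φ = 11.892° = 0.20755455 rad
x = r_b·(cos φ + φ·sin φ) = 72.625913·(0.97853777 + 0.20755455·0.20606756) = 74.173428
y = r_b·(sin φ − φ·cos φ) = 72.625913·(0.20606756 − 0.20755455·0.97853777) = 0.215524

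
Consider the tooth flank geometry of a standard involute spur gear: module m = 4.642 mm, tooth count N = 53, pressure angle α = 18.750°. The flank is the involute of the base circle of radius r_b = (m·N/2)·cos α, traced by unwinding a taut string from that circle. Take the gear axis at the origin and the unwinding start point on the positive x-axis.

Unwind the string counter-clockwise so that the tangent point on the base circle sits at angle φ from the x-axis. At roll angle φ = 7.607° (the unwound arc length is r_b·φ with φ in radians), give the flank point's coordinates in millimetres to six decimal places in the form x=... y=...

pitch radius r_p = m·N/2 = 4.642·53/2 = 123.013000
base radius r_b = r_p·cos α = 123.013000·cos 18.750° = 116.484716
roll angle φ = 7.607° = 0.13276720 rad
x = r_b·(cos φ + φ·sin φ) = 116.484716·(0.99119937 + 0.13276720·0.13237749) = 117.506842
y = r_b·(sin φ − φ·cos φ) = 116.484716·(0.13237749 − 0.13276720·0.99119937) = 0.090710

x=117.506842 y=0.090710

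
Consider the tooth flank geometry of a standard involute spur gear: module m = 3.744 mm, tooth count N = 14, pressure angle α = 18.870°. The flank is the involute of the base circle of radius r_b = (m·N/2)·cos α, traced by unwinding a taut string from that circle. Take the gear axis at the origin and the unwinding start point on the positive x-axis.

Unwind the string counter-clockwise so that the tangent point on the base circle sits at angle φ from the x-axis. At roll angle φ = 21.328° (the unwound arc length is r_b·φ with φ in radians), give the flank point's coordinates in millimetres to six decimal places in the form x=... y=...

x=26.458557 y=0.420507

pitch radius r_p = m·N/2 = 3.744·14/2 = 26.208000
base radius r_b = r_p·cos α = 26.208000·cos 18.870° = 24.799447
roll angle φ = 21.328° = 0.37224382 rad
x = r_b·(cos φ + φ·sin φ) = 24.799447·(0.93151360 + 0.37224382·0.36370650) = 26.458557
y = r_b·(sin φ − φ·cos φ) = 24.799447·(0.36370650 − 0.37224382·0.93151360) = 0.420507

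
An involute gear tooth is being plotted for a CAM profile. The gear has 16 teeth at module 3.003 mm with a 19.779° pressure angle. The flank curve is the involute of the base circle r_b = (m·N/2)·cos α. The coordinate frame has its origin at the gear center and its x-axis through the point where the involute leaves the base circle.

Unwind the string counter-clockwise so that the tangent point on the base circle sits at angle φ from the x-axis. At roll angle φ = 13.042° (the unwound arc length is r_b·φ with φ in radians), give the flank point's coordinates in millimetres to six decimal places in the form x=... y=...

x=23.184803 y=0.088416

pitch radius r_p = m·N/2 = 3.003·16/2 = 24.024000
base radius r_b = r_p·cos α = 24.024000·cos 19.779° = 22.606701
roll angle φ = 13.042° = 0.22762584 rad
x = r_b·(cos φ + φ·sin φ) = 22.606701·(0.97420491 + 0.22762584·0.22566524) = 23.184803
y = r_b·(sin φ − φ·cos φ) = 22.606701·(0.22566524 − 0.22762584·0.97420491) = 0.088416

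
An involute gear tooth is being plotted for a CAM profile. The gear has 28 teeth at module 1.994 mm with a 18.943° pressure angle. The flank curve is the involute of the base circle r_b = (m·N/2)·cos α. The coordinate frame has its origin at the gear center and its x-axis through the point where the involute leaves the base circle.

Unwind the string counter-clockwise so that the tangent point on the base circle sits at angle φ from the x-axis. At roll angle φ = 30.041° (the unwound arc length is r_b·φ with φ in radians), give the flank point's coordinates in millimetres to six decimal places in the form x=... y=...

pitch radius r_p = m·N/2 = 1.994·28/2 = 27.916000
base radius r_b = r_p·cos α = 27.916000·cos 18.943° = 26.404125
roll angle φ = 30.041° = 0.52431436 rad
x = r_b·(cos φ + φ·sin φ) = 26.404125·(0.86566739 + 0.52431436·0.50061959) = 29.787799
y = r_b·(sin φ − φ·cos φ) = 26.404125·(0.50061959 − 0.52431436·0.86566739) = 1.234069

x=29.787799 y=1.234069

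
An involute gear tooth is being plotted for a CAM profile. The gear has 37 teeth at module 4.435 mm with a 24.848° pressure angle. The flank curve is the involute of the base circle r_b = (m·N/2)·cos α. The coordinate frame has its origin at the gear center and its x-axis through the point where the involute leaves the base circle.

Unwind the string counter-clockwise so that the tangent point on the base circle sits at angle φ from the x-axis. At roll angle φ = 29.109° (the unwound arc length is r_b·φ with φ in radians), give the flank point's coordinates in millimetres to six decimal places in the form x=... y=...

x=83.449333 y=3.171158

pitch radius r_p = m·N/2 = 4.435·37/2 = 82.047500
base radius r_b = r_p·cos α = 82.047500·cos 24.848° = 74.452015
roll angle φ = 29.109° = 0.50804789 rad
x = r_b·(cos φ + φ·sin φ) = 74.452015·(0.87369582 + 0.50804789·0.48647263) = 83.449333
y = r_b·(sin φ − φ·cos φ) = 74.452015·(0.48647263 − 0.50804789·0.87369582) = 3.171158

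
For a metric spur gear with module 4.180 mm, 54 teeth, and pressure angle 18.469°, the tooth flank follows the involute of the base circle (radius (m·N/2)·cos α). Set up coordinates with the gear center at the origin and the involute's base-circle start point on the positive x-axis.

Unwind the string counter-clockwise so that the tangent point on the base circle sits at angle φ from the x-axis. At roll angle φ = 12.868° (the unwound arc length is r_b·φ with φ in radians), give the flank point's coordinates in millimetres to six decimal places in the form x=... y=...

pitch radius r_p = m·N/2 = 4.180·54/2 = 112.860000
base radius r_b = r_p·cos α = 112.860000·cos 18.469° = 107.047168
roll angle φ = 12.868° = 0.22458897 rad
x = r_b·(cos φ + φ·sin φ) = 107.047168·(0.97488573 + 0.22458897·0.22270567) = 109.712960
y = r_b·(sin φ − φ·cos φ) = 107.047168·(0.22270567 − 0.22458897·0.97488573) = 0.402186

x=109.712960 y=0.402186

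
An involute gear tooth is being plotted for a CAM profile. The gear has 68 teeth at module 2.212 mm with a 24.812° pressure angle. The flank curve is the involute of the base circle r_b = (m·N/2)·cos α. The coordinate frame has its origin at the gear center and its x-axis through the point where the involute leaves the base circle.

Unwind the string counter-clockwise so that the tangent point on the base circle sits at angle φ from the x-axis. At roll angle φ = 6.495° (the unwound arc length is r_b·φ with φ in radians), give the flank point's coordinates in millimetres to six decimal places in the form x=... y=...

x=68.702728 y=0.033105

pitch radius r_p = m·N/2 = 2.212·68/2 = 75.208000
base radius r_b = r_p·cos α = 75.208000·cos 24.812° = 68.265520
roll angle φ = 6.495° = 0.11335913 rad
x = r_b·(cos φ + φ·sin φ) = 68.265520·(0.99358173 + 0.11335913·0.11311651) = 68.702728
y = r_b·(sin φ − φ·cos φ) = 68.265520·(0.11311651 − 0.11335913·0.99358173) = 0.033105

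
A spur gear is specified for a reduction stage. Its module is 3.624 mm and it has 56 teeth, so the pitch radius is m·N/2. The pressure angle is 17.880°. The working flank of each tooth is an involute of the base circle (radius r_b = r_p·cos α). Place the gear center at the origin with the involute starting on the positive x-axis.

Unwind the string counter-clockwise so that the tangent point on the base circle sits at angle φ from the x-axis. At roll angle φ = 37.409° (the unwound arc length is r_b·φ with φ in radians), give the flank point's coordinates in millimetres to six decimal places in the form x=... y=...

pitch radius r_p = m·N/2 = 3.624·56/2 = 101.472000
base radius r_b = r_p·cos α = 101.472000·cos 17.880° = 96.571068
roll angle φ = 37.409° = 0.65291022 rad
x = r_b·(cos φ + φ·sin φ) = 96.571068·(0.79431920 + 0.65291022·0.60750062) = 115.012527
y = r_b·(sin φ − φ·cos φ) = 96.571068·(0.60750062 − 0.65291022·0.79431920) = 8.583381

x=115.012527 y=8.583381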